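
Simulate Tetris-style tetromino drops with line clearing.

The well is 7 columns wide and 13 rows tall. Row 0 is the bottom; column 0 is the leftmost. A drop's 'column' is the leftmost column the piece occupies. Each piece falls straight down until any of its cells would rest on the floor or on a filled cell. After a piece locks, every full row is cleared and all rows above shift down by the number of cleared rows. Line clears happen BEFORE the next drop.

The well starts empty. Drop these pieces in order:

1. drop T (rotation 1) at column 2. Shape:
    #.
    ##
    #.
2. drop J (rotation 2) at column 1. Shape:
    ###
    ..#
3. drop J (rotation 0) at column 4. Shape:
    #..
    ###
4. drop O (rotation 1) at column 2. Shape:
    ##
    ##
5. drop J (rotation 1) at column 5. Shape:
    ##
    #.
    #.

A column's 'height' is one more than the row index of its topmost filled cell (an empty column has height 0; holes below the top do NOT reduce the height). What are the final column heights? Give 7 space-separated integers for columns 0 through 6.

Answer: 0 4 6 6 2 4 4

Derivation:
Drop 1: T rot1 at col 2 lands with bottom-row=0; cleared 0 line(s) (total 0); column heights now [0 0 3 2 0 0 0], max=3
Drop 2: J rot2 at col 1 lands with bottom-row=2; cleared 0 line(s) (total 0); column heights now [0 4 4 4 0 0 0], max=4
Drop 3: J rot0 at col 4 lands with bottom-row=0; cleared 0 line(s) (total 0); column heights now [0 4 4 4 2 1 1], max=4
Drop 4: O rot1 at col 2 lands with bottom-row=4; cleared 0 line(s) (total 0); column heights now [0 4 6 6 2 1 1], max=6
Drop 5: J rot1 at col 5 lands with bottom-row=1; cleared 0 line(s) (total 0); column heights now [0 4 6 6 2 4 4], max=6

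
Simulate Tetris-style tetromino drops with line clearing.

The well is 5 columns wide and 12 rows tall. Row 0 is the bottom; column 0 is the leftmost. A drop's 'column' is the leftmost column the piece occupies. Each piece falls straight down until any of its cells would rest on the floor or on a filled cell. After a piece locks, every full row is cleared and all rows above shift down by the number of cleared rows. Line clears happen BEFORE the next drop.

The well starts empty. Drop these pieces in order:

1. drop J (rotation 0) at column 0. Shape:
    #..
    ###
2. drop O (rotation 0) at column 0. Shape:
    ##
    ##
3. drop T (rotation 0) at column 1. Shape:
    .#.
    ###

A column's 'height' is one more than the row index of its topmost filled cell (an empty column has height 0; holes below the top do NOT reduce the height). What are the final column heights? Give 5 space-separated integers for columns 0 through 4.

Drop 1: J rot0 at col 0 lands with bottom-row=0; cleared 0 line(s) (total 0); column heights now [2 1 1 0 0], max=2
Drop 2: O rot0 at col 0 lands with bottom-row=2; cleared 0 line(s) (total 0); column heights now [4 4 1 0 0], max=4
Drop 3: T rot0 at col 1 lands with bottom-row=4; cleared 0 line(s) (total 0); column heights now [4 5 6 5 0], max=6

Answer: 4 5 6 5 0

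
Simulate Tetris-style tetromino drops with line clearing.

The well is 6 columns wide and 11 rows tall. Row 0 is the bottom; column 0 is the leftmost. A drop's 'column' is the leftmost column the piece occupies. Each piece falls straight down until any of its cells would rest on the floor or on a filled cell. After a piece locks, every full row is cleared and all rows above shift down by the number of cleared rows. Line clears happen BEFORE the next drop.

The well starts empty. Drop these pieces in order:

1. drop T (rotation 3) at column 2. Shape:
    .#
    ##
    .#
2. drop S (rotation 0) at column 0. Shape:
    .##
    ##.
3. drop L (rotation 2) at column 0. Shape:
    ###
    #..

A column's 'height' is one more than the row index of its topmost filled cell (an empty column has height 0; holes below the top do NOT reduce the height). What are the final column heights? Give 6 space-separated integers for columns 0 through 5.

Answer: 4 4 4 3 0 0

Derivation:
Drop 1: T rot3 at col 2 lands with bottom-row=0; cleared 0 line(s) (total 0); column heights now [0 0 2 3 0 0], max=3
Drop 2: S rot0 at col 0 lands with bottom-row=1; cleared 0 line(s) (total 0); column heights now [2 3 3 3 0 0], max=3
Drop 3: L rot2 at col 0 lands with bottom-row=2; cleared 0 line(s) (total 0); column heights now [4 4 4 3 0 0], max=4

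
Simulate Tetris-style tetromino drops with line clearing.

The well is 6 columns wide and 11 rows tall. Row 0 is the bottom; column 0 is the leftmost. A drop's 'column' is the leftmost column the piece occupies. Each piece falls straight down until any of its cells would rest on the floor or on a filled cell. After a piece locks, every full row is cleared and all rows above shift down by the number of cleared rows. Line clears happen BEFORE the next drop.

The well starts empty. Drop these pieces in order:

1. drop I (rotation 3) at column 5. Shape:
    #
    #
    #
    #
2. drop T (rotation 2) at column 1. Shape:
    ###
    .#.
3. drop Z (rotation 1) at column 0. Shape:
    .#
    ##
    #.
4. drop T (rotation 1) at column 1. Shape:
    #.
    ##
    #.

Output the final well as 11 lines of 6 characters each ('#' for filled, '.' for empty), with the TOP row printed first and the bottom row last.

Answer: ......
......
......
......
.#....
.##...
.#....
.#...#
##...#
####.#
..#..#

Derivation:
Drop 1: I rot3 at col 5 lands with bottom-row=0; cleared 0 line(s) (total 0); column heights now [0 0 0 0 0 4], max=4
Drop 2: T rot2 at col 1 lands with bottom-row=0; cleared 0 line(s) (total 0); column heights now [0 2 2 2 0 4], max=4
Drop 3: Z rot1 at col 0 lands with bottom-row=1; cleared 0 line(s) (total 0); column heights now [3 4 2 2 0 4], max=4
Drop 4: T rot1 at col 1 lands with bottom-row=4; cleared 0 line(s) (total 0); column heights now [3 7 6 2 0 4], max=7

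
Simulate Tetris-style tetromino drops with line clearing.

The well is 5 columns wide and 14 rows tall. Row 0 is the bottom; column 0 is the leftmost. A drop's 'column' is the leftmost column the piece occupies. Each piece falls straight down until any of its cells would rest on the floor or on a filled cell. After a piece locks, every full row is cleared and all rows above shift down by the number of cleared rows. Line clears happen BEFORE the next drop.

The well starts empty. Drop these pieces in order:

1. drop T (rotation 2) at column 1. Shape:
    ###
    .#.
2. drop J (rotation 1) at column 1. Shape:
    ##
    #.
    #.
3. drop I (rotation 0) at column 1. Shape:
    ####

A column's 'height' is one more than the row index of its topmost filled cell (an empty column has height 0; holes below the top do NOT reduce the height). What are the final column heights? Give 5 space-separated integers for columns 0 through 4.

Drop 1: T rot2 at col 1 lands with bottom-row=0; cleared 0 line(s) (total 0); column heights now [0 2 2 2 0], max=2
Drop 2: J rot1 at col 1 lands with bottom-row=2; cleared 0 line(s) (total 0); column heights now [0 5 5 2 0], max=5
Drop 3: I rot0 at col 1 lands with bottom-row=5; cleared 0 line(s) (total 0); column heights now [0 6 6 6 6], max=6

Answer: 0 6 6 6 6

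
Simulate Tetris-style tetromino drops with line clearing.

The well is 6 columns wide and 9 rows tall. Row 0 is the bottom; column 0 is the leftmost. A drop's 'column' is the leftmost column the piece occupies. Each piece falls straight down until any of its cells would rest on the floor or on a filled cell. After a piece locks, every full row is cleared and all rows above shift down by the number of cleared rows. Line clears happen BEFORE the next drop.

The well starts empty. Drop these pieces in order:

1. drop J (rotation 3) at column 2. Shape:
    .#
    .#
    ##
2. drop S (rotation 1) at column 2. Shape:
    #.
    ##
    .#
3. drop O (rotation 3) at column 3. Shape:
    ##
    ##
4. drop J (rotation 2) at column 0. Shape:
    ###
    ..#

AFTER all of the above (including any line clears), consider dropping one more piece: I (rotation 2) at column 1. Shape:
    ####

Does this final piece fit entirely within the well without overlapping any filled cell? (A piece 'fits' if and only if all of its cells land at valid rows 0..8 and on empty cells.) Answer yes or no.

Answer: yes

Derivation:
Drop 1: J rot3 at col 2 lands with bottom-row=0; cleared 0 line(s) (total 0); column heights now [0 0 1 3 0 0], max=3
Drop 2: S rot1 at col 2 lands with bottom-row=3; cleared 0 line(s) (total 0); column heights now [0 0 6 5 0 0], max=6
Drop 3: O rot3 at col 3 lands with bottom-row=5; cleared 0 line(s) (total 0); column heights now [0 0 6 7 7 0], max=7
Drop 4: J rot2 at col 0 lands with bottom-row=6; cleared 0 line(s) (total 0); column heights now [8 8 8 7 7 0], max=8
Test piece I rot2 at col 1 (width 4): heights before test = [8 8 8 7 7 0]; fits = True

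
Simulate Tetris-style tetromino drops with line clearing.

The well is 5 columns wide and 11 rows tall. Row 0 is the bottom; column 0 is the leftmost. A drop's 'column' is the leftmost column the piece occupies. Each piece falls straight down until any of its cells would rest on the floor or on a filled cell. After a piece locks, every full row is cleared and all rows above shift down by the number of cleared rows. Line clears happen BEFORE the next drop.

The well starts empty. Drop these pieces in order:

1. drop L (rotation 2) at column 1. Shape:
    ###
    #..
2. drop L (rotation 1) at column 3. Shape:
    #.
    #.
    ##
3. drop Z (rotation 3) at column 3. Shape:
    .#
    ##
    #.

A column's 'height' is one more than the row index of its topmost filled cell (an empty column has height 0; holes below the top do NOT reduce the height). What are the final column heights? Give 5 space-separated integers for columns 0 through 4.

Answer: 0 2 2 7 8

Derivation:
Drop 1: L rot2 at col 1 lands with bottom-row=0; cleared 0 line(s) (total 0); column heights now [0 2 2 2 0], max=2
Drop 2: L rot1 at col 3 lands with bottom-row=2; cleared 0 line(s) (total 0); column heights now [0 2 2 5 3], max=5
Drop 3: Z rot3 at col 3 lands with bottom-row=5; cleared 0 line(s) (total 0); column heights now [0 2 2 7 8], max=8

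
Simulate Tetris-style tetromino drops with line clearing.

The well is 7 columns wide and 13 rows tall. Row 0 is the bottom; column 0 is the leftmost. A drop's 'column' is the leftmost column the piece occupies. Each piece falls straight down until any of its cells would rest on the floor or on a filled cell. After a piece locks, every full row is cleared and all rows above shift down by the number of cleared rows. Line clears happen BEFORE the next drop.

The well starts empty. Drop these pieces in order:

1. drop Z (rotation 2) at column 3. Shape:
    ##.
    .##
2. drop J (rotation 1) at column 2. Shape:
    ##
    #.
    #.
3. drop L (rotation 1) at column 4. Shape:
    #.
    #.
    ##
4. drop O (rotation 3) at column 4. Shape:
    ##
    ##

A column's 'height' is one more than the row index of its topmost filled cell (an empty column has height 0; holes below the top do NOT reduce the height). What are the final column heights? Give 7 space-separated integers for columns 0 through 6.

Drop 1: Z rot2 at col 3 lands with bottom-row=0; cleared 0 line(s) (total 0); column heights now [0 0 0 2 2 1 0], max=2
Drop 2: J rot1 at col 2 lands with bottom-row=0; cleared 0 line(s) (total 0); column heights now [0 0 3 3 2 1 0], max=3
Drop 3: L rot1 at col 4 lands with bottom-row=2; cleared 0 line(s) (total 0); column heights now [0 0 3 3 5 3 0], max=5
Drop 4: O rot3 at col 4 lands with bottom-row=5; cleared 0 line(s) (total 0); column heights now [0 0 3 3 7 7 0], max=7

Answer: 0 0 3 3 7 7 0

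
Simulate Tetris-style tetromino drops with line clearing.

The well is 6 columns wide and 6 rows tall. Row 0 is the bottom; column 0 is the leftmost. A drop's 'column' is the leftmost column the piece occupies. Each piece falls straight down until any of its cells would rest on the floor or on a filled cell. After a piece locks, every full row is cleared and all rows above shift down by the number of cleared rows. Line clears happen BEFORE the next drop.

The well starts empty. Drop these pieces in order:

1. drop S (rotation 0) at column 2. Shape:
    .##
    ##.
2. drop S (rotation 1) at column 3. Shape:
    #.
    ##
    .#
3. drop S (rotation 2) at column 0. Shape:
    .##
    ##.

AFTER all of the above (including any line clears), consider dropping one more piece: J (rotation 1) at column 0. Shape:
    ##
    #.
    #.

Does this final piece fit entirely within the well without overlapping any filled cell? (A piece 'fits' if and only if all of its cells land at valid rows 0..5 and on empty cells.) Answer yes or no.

Drop 1: S rot0 at col 2 lands with bottom-row=0; cleared 0 line(s) (total 0); column heights now [0 0 1 2 2 0], max=2
Drop 2: S rot1 at col 3 lands with bottom-row=2; cleared 0 line(s) (total 0); column heights now [0 0 1 5 4 0], max=5
Drop 3: S rot2 at col 0 lands with bottom-row=0; cleared 0 line(s) (total 0); column heights now [1 2 2 5 4 0], max=5
Test piece J rot1 at col 0 (width 2): heights before test = [1 2 2 5 4 0]; fits = True

Answer: yes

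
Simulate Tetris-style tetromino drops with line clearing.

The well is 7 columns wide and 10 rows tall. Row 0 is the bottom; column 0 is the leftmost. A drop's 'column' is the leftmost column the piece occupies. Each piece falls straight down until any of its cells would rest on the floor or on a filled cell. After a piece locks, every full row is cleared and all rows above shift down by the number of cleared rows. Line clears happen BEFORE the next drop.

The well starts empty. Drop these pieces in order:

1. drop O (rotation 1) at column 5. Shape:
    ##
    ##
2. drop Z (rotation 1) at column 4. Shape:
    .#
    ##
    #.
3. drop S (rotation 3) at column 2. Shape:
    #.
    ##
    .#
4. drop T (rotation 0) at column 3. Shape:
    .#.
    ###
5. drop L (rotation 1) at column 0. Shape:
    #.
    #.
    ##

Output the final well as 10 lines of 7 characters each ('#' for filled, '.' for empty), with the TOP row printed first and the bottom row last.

Drop 1: O rot1 at col 5 lands with bottom-row=0; cleared 0 line(s) (total 0); column heights now [0 0 0 0 0 2 2], max=2
Drop 2: Z rot1 at col 4 lands with bottom-row=1; cleared 0 line(s) (total 0); column heights now [0 0 0 0 3 4 2], max=4
Drop 3: S rot3 at col 2 lands with bottom-row=0; cleared 0 line(s) (total 0); column heights now [0 0 3 2 3 4 2], max=4
Drop 4: T rot0 at col 3 lands with bottom-row=4; cleared 0 line(s) (total 0); column heights now [0 0 3 5 6 5 2], max=6
Drop 5: L rot1 at col 0 lands with bottom-row=0; cleared 0 line(s) (total 0); column heights now [3 1 3 5 6 5 2], max=6

Answer: .......
.......
.......
.......
....#..
...###.
.....#.
#.#.##.
#.#####
##.#.##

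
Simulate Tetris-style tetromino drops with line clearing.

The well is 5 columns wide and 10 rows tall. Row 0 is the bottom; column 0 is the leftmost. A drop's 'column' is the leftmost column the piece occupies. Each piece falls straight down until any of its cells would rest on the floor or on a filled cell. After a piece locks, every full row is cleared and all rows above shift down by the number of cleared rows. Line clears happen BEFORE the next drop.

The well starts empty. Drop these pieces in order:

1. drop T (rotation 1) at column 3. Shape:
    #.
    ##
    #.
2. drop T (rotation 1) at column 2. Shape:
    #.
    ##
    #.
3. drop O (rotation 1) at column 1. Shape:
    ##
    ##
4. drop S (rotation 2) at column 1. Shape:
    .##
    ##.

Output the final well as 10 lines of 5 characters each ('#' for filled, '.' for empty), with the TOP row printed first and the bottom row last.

Answer: .....
..##.
.##..
.##..
.##..
..#..
..##.
..##.
...##
...#.

Derivation:
Drop 1: T rot1 at col 3 lands with bottom-row=0; cleared 0 line(s) (total 0); column heights now [0 0 0 3 2], max=3
Drop 2: T rot1 at col 2 lands with bottom-row=2; cleared 0 line(s) (total 0); column heights now [0 0 5 4 2], max=5
Drop 3: O rot1 at col 1 lands with bottom-row=5; cleared 0 line(s) (total 0); column heights now [0 7 7 4 2], max=7
Drop 4: S rot2 at col 1 lands with bottom-row=7; cleared 0 line(s) (total 0); column heights now [0 8 9 9 2], max=9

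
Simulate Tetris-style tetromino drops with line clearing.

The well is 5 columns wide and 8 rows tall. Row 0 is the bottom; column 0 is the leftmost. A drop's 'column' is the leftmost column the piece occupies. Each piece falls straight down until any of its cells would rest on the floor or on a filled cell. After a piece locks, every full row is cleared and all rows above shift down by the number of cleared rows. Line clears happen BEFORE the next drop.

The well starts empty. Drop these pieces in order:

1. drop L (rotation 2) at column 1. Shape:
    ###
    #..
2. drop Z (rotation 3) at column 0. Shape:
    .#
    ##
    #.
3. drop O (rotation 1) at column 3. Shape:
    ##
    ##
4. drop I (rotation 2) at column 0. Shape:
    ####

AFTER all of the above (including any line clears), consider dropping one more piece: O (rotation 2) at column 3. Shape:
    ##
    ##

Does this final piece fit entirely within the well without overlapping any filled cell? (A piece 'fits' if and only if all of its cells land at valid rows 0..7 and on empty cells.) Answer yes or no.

Answer: yes

Derivation:
Drop 1: L rot2 at col 1 lands with bottom-row=0; cleared 0 line(s) (total 0); column heights now [0 2 2 2 0], max=2
Drop 2: Z rot3 at col 0 lands with bottom-row=1; cleared 0 line(s) (total 0); column heights now [3 4 2 2 0], max=4
Drop 3: O rot1 at col 3 lands with bottom-row=2; cleared 0 line(s) (total 0); column heights now [3 4 2 4 4], max=4
Drop 4: I rot2 at col 0 lands with bottom-row=4; cleared 0 line(s) (total 0); column heights now [5 5 5 5 4], max=5
Test piece O rot2 at col 3 (width 2): heights before test = [5 5 5 5 4]; fits = True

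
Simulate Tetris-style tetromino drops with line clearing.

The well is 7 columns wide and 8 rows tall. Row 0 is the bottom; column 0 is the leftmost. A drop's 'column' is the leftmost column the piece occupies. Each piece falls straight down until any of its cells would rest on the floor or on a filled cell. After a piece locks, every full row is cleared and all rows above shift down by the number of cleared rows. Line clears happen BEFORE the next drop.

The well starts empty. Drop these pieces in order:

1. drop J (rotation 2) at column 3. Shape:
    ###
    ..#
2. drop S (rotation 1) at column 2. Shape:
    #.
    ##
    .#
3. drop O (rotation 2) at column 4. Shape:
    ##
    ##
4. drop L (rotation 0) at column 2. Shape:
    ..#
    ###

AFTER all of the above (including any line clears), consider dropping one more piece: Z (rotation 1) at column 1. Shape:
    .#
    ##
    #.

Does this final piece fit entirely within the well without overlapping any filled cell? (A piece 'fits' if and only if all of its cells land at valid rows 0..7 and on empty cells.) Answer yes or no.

Answer: yes

Derivation:
Drop 1: J rot2 at col 3 lands with bottom-row=0; cleared 0 line(s) (total 0); column heights now [0 0 0 2 2 2 0], max=2
Drop 2: S rot1 at col 2 lands with bottom-row=2; cleared 0 line(s) (total 0); column heights now [0 0 5 4 2 2 0], max=5
Drop 3: O rot2 at col 4 lands with bottom-row=2; cleared 0 line(s) (total 0); column heights now [0 0 5 4 4 4 0], max=5
Drop 4: L rot0 at col 2 lands with bottom-row=5; cleared 0 line(s) (total 0); column heights now [0 0 6 6 7 4 0], max=7
Test piece Z rot1 at col 1 (width 2): heights before test = [0 0 6 6 7 4 0]; fits = True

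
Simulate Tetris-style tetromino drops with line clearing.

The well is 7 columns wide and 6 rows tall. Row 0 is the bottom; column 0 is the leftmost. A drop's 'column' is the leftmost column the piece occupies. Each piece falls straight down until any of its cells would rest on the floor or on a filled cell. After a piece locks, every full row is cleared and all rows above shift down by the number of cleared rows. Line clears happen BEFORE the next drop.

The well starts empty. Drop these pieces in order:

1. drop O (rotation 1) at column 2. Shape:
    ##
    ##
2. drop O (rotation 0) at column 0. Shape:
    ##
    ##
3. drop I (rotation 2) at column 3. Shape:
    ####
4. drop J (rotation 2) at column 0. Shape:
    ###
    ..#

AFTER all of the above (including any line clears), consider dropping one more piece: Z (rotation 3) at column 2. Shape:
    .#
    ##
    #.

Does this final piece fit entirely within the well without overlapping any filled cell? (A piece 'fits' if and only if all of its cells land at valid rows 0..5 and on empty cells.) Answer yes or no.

Answer: no

Derivation:
Drop 1: O rot1 at col 2 lands with bottom-row=0; cleared 0 line(s) (total 0); column heights now [0 0 2 2 0 0 0], max=2
Drop 2: O rot0 at col 0 lands with bottom-row=0; cleared 0 line(s) (total 0); column heights now [2 2 2 2 0 0 0], max=2
Drop 3: I rot2 at col 3 lands with bottom-row=2; cleared 0 line(s) (total 0); column heights now [2 2 2 3 3 3 3], max=3
Drop 4: J rot2 at col 0 lands with bottom-row=2; cleared 0 line(s) (total 0); column heights now [4 4 4 3 3 3 3], max=4
Test piece Z rot3 at col 2 (width 2): heights before test = [4 4 4 3 3 3 3]; fits = False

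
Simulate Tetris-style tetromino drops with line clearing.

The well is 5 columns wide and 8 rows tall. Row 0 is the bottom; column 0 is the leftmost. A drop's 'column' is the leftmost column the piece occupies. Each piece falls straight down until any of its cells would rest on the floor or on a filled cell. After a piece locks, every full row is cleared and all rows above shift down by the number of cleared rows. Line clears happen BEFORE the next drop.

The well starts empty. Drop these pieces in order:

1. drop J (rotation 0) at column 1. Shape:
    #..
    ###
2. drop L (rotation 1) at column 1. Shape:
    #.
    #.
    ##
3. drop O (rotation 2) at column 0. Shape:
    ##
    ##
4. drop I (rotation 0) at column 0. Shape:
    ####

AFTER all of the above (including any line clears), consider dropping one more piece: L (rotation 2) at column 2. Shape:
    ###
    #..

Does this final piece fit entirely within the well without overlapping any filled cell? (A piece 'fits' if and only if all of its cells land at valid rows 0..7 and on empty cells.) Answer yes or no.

Answer: no

Derivation:
Drop 1: J rot0 at col 1 lands with bottom-row=0; cleared 0 line(s) (total 0); column heights now [0 2 1 1 0], max=2
Drop 2: L rot1 at col 1 lands with bottom-row=2; cleared 0 line(s) (total 0); column heights now [0 5 3 1 0], max=5
Drop 3: O rot2 at col 0 lands with bottom-row=5; cleared 0 line(s) (total 0); column heights now [7 7 3 1 0], max=7
Drop 4: I rot0 at col 0 lands with bottom-row=7; cleared 0 line(s) (total 0); column heights now [8 8 8 8 0], max=8
Test piece L rot2 at col 2 (width 3): heights before test = [8 8 8 8 0]; fits = False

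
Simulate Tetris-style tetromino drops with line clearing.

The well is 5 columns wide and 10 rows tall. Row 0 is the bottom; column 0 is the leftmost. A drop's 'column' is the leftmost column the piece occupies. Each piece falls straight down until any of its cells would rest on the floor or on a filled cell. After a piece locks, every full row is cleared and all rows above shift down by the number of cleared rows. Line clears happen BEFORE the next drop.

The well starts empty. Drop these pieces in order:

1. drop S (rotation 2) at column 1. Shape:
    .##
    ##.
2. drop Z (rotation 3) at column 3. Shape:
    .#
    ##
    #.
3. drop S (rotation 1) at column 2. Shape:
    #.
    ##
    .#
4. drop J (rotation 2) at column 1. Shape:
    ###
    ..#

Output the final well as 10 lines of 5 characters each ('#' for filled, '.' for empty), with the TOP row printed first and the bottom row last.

Drop 1: S rot2 at col 1 lands with bottom-row=0; cleared 0 line(s) (total 0); column heights now [0 1 2 2 0], max=2
Drop 2: Z rot3 at col 3 lands with bottom-row=2; cleared 0 line(s) (total 0); column heights now [0 1 2 4 5], max=5
Drop 3: S rot1 at col 2 lands with bottom-row=4; cleared 0 line(s) (total 0); column heights now [0 1 7 6 5], max=7
Drop 4: J rot2 at col 1 lands with bottom-row=6; cleared 0 line(s) (total 0); column heights now [0 8 8 8 5], max=8

Answer: .....
.....
.###.
..##.
..##.
...##
...##
...#.
..##.
.##..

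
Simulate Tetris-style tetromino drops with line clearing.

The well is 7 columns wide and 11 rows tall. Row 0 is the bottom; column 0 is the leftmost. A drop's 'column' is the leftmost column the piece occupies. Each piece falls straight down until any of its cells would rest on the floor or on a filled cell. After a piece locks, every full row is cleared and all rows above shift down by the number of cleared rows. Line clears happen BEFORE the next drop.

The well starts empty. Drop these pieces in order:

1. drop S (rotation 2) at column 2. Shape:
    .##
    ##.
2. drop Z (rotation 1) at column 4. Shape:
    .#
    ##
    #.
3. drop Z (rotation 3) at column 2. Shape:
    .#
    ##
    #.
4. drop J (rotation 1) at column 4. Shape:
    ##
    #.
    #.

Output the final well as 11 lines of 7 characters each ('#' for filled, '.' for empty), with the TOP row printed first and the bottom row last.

Drop 1: S rot2 at col 2 lands with bottom-row=0; cleared 0 line(s) (total 0); column heights now [0 0 1 2 2 0 0], max=2
Drop 2: Z rot1 at col 4 lands with bottom-row=2; cleared 0 line(s) (total 0); column heights now [0 0 1 2 4 5 0], max=5
Drop 3: Z rot3 at col 2 lands with bottom-row=1; cleared 0 line(s) (total 0); column heights now [0 0 3 4 4 5 0], max=5
Drop 4: J rot1 at col 4 lands with bottom-row=4; cleared 0 line(s) (total 0); column heights now [0 0 3 4 7 7 0], max=7

Answer: .......
.......
.......
.......
....##.
....#..
....##.
...###.
..###..
..###..
..##...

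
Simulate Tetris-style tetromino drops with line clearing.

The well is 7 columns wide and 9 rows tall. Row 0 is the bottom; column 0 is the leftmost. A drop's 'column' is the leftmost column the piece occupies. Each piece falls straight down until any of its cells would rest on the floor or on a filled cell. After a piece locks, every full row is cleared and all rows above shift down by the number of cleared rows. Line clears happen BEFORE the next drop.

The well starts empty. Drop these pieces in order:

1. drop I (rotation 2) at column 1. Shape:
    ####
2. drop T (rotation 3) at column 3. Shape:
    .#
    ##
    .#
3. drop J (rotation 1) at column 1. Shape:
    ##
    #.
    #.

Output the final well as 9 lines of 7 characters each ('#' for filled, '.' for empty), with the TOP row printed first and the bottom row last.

Answer: .......
.......
.......
.......
.......
.##.#..
.#.##..
.#..#..
.####..

Derivation:
Drop 1: I rot2 at col 1 lands with bottom-row=0; cleared 0 line(s) (total 0); column heights now [0 1 1 1 1 0 0], max=1
Drop 2: T rot3 at col 3 lands with bottom-row=1; cleared 0 line(s) (total 0); column heights now [0 1 1 3 4 0 0], max=4
Drop 3: J rot1 at col 1 lands with bottom-row=1; cleared 0 line(s) (total 0); column heights now [0 4 4 3 4 0 0], max=4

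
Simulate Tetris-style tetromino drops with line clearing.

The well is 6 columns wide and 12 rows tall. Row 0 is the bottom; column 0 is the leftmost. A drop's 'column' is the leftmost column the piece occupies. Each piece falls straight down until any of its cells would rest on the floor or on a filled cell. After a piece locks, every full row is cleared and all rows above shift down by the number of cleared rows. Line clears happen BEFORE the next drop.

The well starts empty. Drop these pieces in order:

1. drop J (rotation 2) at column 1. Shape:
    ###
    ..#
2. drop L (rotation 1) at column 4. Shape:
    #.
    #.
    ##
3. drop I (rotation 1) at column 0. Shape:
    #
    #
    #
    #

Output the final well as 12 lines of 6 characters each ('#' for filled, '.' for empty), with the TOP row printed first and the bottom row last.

Answer: ......
......
......
......
......
......
......
......
#.....
#...#.
#####.
#..###

Derivation:
Drop 1: J rot2 at col 1 lands with bottom-row=0; cleared 0 line(s) (total 0); column heights now [0 2 2 2 0 0], max=2
Drop 2: L rot1 at col 4 lands with bottom-row=0; cleared 0 line(s) (total 0); column heights now [0 2 2 2 3 1], max=3
Drop 3: I rot1 at col 0 lands with bottom-row=0; cleared 0 line(s) (total 0); column heights now [4 2 2 2 3 1], max=4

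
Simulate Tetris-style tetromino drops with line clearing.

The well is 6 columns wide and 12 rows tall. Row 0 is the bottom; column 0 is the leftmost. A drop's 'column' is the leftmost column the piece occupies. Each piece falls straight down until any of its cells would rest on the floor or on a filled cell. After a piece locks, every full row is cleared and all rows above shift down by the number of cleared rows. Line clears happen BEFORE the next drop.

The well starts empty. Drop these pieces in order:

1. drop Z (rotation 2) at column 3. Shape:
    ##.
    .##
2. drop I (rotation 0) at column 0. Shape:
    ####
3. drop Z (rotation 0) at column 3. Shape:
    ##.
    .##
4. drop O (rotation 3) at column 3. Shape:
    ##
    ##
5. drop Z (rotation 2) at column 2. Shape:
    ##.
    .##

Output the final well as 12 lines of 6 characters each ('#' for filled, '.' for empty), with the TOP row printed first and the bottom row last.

Drop 1: Z rot2 at col 3 lands with bottom-row=0; cleared 0 line(s) (total 0); column heights now [0 0 0 2 2 1], max=2
Drop 2: I rot0 at col 0 lands with bottom-row=2; cleared 0 line(s) (total 0); column heights now [3 3 3 3 2 1], max=3
Drop 3: Z rot0 at col 3 lands with bottom-row=2; cleared 1 line(s) (total 1); column heights now [0 0 0 3 3 1], max=3
Drop 4: O rot3 at col 3 lands with bottom-row=3; cleared 0 line(s) (total 1); column heights now [0 0 0 5 5 1], max=5
Drop 5: Z rot2 at col 2 lands with bottom-row=5; cleared 0 line(s) (total 1); column heights now [0 0 7 7 6 1], max=7

Answer: ......
......
......
......
......
..##..
...##.
...##.
...##.
...##.
...##.
....##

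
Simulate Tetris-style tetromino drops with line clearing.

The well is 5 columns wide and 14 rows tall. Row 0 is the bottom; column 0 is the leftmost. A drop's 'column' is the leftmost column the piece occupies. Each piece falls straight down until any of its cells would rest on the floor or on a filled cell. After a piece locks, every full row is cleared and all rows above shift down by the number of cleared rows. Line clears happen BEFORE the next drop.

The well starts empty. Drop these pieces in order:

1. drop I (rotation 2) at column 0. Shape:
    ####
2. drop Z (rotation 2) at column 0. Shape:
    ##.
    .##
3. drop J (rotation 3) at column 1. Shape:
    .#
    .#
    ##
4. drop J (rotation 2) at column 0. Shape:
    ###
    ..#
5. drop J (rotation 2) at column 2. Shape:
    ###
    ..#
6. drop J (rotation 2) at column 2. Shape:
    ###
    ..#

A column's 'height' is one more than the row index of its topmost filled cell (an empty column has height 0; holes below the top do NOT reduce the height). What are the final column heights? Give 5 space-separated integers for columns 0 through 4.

Drop 1: I rot2 at col 0 lands with bottom-row=0; cleared 0 line(s) (total 0); column heights now [1 1 1 1 0], max=1
Drop 2: Z rot2 at col 0 lands with bottom-row=1; cleared 0 line(s) (total 0); column heights now [3 3 2 1 0], max=3
Drop 3: J rot3 at col 1 lands with bottom-row=3; cleared 0 line(s) (total 0); column heights now [3 4 6 1 0], max=6
Drop 4: J rot2 at col 0 lands with bottom-row=6; cleared 0 line(s) (total 0); column heights now [8 8 8 1 0], max=8
Drop 5: J rot2 at col 2 lands with bottom-row=7; cleared 0 line(s) (total 0); column heights now [8 8 9 9 9], max=9
Drop 6: J rot2 at col 2 lands with bottom-row=9; cleared 0 line(s) (total 0); column heights now [8 8 11 11 11], max=11

Answer: 8 8 11 11 11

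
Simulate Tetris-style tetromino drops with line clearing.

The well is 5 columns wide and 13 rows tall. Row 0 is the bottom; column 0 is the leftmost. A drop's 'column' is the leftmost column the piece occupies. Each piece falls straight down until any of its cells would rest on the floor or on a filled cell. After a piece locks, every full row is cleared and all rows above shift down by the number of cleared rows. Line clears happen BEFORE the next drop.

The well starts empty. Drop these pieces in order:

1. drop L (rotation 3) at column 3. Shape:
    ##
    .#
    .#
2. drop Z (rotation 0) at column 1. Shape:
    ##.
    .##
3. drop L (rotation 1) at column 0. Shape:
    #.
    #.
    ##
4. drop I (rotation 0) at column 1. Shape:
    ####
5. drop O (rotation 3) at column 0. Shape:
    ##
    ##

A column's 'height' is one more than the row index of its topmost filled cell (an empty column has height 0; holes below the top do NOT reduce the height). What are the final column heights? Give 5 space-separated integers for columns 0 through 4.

Answer: 9 9 5 4 3

Derivation:
Drop 1: L rot3 at col 3 lands with bottom-row=0; cleared 0 line(s) (total 0); column heights now [0 0 0 3 3], max=3
Drop 2: Z rot0 at col 1 lands with bottom-row=3; cleared 0 line(s) (total 0); column heights now [0 5 5 4 3], max=5
Drop 3: L rot1 at col 0 lands with bottom-row=5; cleared 0 line(s) (total 0); column heights now [8 6 5 4 3], max=8
Drop 4: I rot0 at col 1 lands with bottom-row=6; cleared 1 line(s) (total 1); column heights now [7 6 5 4 3], max=7
Drop 5: O rot3 at col 0 lands with bottom-row=7; cleared 0 line(s) (total 1); column heights now [9 9 5 4 3], max=9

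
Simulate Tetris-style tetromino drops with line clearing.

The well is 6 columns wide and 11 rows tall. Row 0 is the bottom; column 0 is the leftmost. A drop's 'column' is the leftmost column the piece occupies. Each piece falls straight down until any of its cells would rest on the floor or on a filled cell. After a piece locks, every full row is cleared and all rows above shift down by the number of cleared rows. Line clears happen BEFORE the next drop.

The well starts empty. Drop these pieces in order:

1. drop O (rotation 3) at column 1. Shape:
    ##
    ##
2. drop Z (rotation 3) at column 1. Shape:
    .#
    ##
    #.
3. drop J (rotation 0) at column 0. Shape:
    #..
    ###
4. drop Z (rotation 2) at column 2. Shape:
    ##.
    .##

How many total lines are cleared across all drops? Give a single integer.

Drop 1: O rot3 at col 1 lands with bottom-row=0; cleared 0 line(s) (total 0); column heights now [0 2 2 0 0 0], max=2
Drop 2: Z rot3 at col 1 lands with bottom-row=2; cleared 0 line(s) (total 0); column heights now [0 4 5 0 0 0], max=5
Drop 3: J rot0 at col 0 lands with bottom-row=5; cleared 0 line(s) (total 0); column heights now [7 6 6 0 0 0], max=7
Drop 4: Z rot2 at col 2 lands with bottom-row=5; cleared 0 line(s) (total 0); column heights now [7 6 7 7 6 0], max=7

Answer: 0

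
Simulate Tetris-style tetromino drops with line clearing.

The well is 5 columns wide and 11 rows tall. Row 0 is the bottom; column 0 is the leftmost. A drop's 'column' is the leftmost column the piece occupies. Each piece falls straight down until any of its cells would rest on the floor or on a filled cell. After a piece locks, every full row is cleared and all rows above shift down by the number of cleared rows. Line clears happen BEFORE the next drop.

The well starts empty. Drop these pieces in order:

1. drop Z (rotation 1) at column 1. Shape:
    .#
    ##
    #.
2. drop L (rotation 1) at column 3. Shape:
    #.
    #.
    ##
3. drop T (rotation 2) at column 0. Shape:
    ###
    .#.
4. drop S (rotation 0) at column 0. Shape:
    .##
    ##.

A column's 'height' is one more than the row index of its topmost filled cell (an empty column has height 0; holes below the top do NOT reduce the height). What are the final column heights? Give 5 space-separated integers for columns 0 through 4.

Drop 1: Z rot1 at col 1 lands with bottom-row=0; cleared 0 line(s) (total 0); column heights now [0 2 3 0 0], max=3
Drop 2: L rot1 at col 3 lands with bottom-row=0; cleared 0 line(s) (total 0); column heights now [0 2 3 3 1], max=3
Drop 3: T rot2 at col 0 lands with bottom-row=2; cleared 0 line(s) (total 0); column heights now [4 4 4 3 1], max=4
Drop 4: S rot0 at col 0 lands with bottom-row=4; cleared 0 line(s) (total 0); column heights now [5 6 6 3 1], max=6

Answer: 5 6 6 3 1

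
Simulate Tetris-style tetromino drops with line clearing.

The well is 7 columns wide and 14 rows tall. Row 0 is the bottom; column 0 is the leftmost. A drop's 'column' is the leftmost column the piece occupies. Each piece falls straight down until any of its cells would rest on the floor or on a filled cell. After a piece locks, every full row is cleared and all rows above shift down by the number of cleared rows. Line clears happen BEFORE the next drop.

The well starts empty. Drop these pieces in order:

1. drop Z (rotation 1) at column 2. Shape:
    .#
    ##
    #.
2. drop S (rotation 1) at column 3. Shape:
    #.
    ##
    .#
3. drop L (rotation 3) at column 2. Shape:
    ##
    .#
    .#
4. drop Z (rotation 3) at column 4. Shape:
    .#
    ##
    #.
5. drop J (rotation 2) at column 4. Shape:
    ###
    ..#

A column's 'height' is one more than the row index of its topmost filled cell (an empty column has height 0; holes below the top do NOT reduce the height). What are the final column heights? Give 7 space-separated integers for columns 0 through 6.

Drop 1: Z rot1 at col 2 lands with bottom-row=0; cleared 0 line(s) (total 0); column heights now [0 0 2 3 0 0 0], max=3
Drop 2: S rot1 at col 3 lands with bottom-row=2; cleared 0 line(s) (total 0); column heights now [0 0 2 5 4 0 0], max=5
Drop 3: L rot3 at col 2 lands with bottom-row=5; cleared 0 line(s) (total 0); column heights now [0 0 8 8 4 0 0], max=8
Drop 4: Z rot3 at col 4 lands with bottom-row=4; cleared 0 line(s) (total 0); column heights now [0 0 8 8 6 7 0], max=8
Drop 5: J rot2 at col 4 lands with bottom-row=6; cleared 0 line(s) (total 0); column heights now [0 0 8 8 8 8 8], max=8

Answer: 0 0 8 8 8 8 8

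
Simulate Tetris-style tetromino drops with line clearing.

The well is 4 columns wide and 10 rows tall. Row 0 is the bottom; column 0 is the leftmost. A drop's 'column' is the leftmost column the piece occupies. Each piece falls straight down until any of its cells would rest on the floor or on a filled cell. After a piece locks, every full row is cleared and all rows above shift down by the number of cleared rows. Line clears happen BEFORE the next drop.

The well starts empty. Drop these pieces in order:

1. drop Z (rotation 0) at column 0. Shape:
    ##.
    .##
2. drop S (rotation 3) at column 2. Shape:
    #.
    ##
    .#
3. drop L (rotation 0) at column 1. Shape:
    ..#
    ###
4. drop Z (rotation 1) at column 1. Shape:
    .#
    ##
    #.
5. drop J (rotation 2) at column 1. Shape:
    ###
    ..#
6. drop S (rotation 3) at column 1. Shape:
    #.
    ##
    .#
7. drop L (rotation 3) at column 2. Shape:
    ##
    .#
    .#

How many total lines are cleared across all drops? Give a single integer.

Drop 1: Z rot0 at col 0 lands with bottom-row=0; cleared 0 line(s) (total 0); column heights now [2 2 1 0], max=2
Drop 2: S rot3 at col 2 lands with bottom-row=0; cleared 1 line(s) (total 1); column heights now [0 1 2 1], max=2
Drop 3: L rot0 at col 1 lands with bottom-row=2; cleared 0 line(s) (total 1); column heights now [0 3 3 4], max=4
Drop 4: Z rot1 at col 1 lands with bottom-row=3; cleared 0 line(s) (total 1); column heights now [0 5 6 4], max=6
Drop 5: J rot2 at col 1 lands with bottom-row=5; cleared 0 line(s) (total 1); column heights now [0 7 7 7], max=7
Drop 6: S rot3 at col 1 lands with bottom-row=7; cleared 0 line(s) (total 1); column heights now [0 10 9 7], max=10
Drop 7: L rot3 at col 2 lands with bottom-row=7; cleared 0 line(s) (total 1); column heights now [0 10 10 10], max=10

Answer: 1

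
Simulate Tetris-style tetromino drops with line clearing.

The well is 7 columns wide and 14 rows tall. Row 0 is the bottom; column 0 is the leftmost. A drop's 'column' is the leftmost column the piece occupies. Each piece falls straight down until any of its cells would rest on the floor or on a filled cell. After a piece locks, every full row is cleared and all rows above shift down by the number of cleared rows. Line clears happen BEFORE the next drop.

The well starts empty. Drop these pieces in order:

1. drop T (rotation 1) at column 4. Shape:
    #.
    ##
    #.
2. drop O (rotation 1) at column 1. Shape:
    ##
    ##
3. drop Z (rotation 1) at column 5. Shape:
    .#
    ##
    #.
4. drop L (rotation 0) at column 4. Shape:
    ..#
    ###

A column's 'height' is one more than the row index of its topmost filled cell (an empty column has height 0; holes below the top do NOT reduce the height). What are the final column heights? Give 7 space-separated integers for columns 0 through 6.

Answer: 0 2 2 0 6 6 7

Derivation:
Drop 1: T rot1 at col 4 lands with bottom-row=0; cleared 0 line(s) (total 0); column heights now [0 0 0 0 3 2 0], max=3
Drop 2: O rot1 at col 1 lands with bottom-row=0; cleared 0 line(s) (total 0); column heights now [0 2 2 0 3 2 0], max=3
Drop 3: Z rot1 at col 5 lands with bottom-row=2; cleared 0 line(s) (total 0); column heights now [0 2 2 0 3 4 5], max=5
Drop 4: L rot0 at col 4 lands with bottom-row=5; cleared 0 line(s) (total 0); column heights now [0 2 2 0 6 6 7], max=7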